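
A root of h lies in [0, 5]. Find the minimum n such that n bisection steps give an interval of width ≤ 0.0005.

Width after n steps is 5/2^n. Need 2^n ≥ 5/0.0005 = 10000.
2^13 = 8192 < 10000 ≤ 2^14 = 16384, so n = 14.

14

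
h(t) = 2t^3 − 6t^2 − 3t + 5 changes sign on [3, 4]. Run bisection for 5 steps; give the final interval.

m = 3.5, h(m) = 6.75 (+); new bracket [3, 3.5]
m = 3.25, h(m) = 0.53125 (+); new bracket [3, 3.25]
m = 3.125, h(m) = -1.933594 (−); new bracket [3.125, 3.25]
m = 3.1875, h(m) = -0.7524 (−); new bracket [3.1875, 3.25]
m = 3.21875, h(m) = -0.1236 (−); new bracket [3.21875, 3.25]

[3.21875, 3.25]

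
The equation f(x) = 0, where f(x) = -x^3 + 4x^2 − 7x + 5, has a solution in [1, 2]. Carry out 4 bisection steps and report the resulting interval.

m = 1.5, f(m) = 0.125 (+); new bracket [1.5, 2]
m = 1.75, f(m) = -0.359375 (−); new bracket [1.5, 1.75]
m = 1.625, f(m) = -0.103516 (−); new bracket [1.5, 1.625]
m = 1.5625, f(m) = 0.0134 (+); new bracket [1.5625, 1.625]

[1.5625, 1.625]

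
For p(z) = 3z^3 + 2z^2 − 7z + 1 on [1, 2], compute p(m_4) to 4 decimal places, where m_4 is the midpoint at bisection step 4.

m = 1.5, p(m) = 5.125 (+); new bracket [1, 1.5]
m = 1.25, p(m) = 1.234375 (+); new bracket [1, 1.25]
m = 1.125, p(m) = -0.072266 (−); new bracket [1.125, 1.25]
m = 1.1875, p(m) = 0.5315 (+); new bracket [1.125, 1.1875]

0.5315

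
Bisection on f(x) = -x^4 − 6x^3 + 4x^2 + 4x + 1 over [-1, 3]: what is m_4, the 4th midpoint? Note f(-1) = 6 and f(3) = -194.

1.25

midpoint 1: f = 2 > 0 → [1, 3]
midpoint 2: f = -39 < 0 → [1, 2]
midpoint 1.5: f = -9.3125 < 0 → [1, 1.5]
midpoint 1.25: f = -1.9102 < 0 → [1, 1.25]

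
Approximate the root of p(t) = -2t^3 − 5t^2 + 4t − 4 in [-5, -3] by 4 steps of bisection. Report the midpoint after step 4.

midpoint -4: p = 28 > 0 → [-4, -3]
midpoint -3.5: p = 6.5 > 0 → [-3.5, -3]
midpoint -3.25: p = -1.15625 < 0 → [-3.5, -3.25]
midpoint -3.375: p = 2.4336 > 0 → [-3.375, -3.25]

-3.375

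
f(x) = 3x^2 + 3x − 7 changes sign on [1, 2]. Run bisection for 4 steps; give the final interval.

f(1.5) = 4.25 > 0, so the root lies in [1, 1.5]
f(1.25) = 1.4375 > 0, so the root lies in [1, 1.25]
f(1.125) = 0.171875 > 0, so the root lies in [1, 1.125]
f(1.0625) = -0.4258 < 0, so the root lies in [1.0625, 1.125]

[1.0625, 1.125]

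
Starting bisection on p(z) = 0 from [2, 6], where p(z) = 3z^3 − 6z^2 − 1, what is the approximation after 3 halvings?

m = 4, p(m) = 95 (+); new bracket [2, 4]
m = 3, p(m) = 26 (+); new bracket [2, 3]
m = 2.5, p(m) = 8.375 (+); new bracket [2, 2.5]

2.5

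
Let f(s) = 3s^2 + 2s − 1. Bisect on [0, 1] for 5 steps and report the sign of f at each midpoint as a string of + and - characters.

f(0.5) = 0.75 > 0, so the root lies in [0, 0.5]
f(0.25) = -0.3125 < 0, so the root lies in [0.25, 0.5]
f(0.375) = 0.171875 > 0, so the root lies in [0.25, 0.375]
f(0.3125) = -0.082 < 0, so the root lies in [0.3125, 0.375]
f(0.34375) = 0.042 > 0, so the root lies in [0.3125, 0.34375]

+-+-+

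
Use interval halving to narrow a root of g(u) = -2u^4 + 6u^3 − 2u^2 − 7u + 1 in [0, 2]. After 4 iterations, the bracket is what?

midpoint 1: g = -4 < 0 → [0, 1]
midpoint 0.5: g = -2.375 < 0 → [0, 0.5]
midpoint 0.25: g = -0.789062 < 0 → [0, 0.25]
midpoint 0.125: g = 0.105 > 0 → [0.125, 0.25]

[0.125, 0.25]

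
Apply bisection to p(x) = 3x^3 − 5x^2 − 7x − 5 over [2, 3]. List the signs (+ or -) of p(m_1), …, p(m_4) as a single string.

x = 2.5 gives p = -6.875, negative; keep [2.5, 3]
x = 2.75 gives p = 0.328125, positive; keep [2.5, 2.75]
x = 2.625 gives p = -3.564453, negative; keep [2.625, 2.75]
x = 2.6875 gives p = -1.6931, negative; keep [2.6875, 2.75]

-+--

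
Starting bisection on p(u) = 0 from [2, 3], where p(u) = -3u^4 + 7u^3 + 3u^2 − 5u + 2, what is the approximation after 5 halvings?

2.53125

p(2.5) = 0.4375 > 0, so the root lies in [2.5, 3]
p(2.75) = -15.058594 < 0, so the root lies in [2.5, 2.75]
p(2.625) = -6.280029 < 0, so the root lies in [2.5, 2.625]
p(2.5625) = -2.6814 < 0, so the root lies in [2.5, 2.5625]
p(2.53125) = -1.0642 < 0, so the root lies in [2.5, 2.53125]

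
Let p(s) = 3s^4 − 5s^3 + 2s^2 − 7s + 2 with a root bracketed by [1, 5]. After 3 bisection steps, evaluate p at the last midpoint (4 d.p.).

-5.6875

s = 3 gives p = 107, positive; keep [1, 3]
s = 2 gives p = 4, positive; keep [1, 2]
s = 1.5 gives p = -5.6875, negative; keep [1.5, 2]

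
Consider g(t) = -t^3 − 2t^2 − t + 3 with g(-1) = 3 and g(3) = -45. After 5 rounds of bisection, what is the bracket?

[0.75, 0.875]

midpoint 1: g = -1 < 0 → [-1, 1]
midpoint 0: g = 3 > 0 → [0, 1]
midpoint 0.5: g = 1.875 > 0 → [0.5, 1]
midpoint 0.75: g = 0.7031 > 0 → [0.75, 1]
midpoint 0.875: g = -0.0762 < 0 → [0.75, 0.875]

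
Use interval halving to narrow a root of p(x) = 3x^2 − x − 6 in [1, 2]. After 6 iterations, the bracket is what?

midpoint 1.5: p = -0.75 < 0 → [1.5, 2]
midpoint 1.75: p = 1.4375 > 0 → [1.5, 1.75]
midpoint 1.625: p = 0.296875 > 0 → [1.5, 1.625]
midpoint 1.5625: p = -0.2383 < 0 → [1.5625, 1.625]
midpoint 1.59375: p = 0.0264 > 0 → [1.5625, 1.59375]
midpoint 1.578125: p = -0.1067 < 0 → [1.578125, 1.59375]

[1.578125, 1.59375]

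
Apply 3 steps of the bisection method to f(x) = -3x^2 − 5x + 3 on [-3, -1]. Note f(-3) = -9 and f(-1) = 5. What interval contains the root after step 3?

[-2.25, -2]

m = -2, f(m) = 1 (+); new bracket [-3, -2]
m = -2.5, f(m) = -3.25 (−); new bracket [-2.5, -2]
m = -2.25, f(m) = -0.9375 (−); new bracket [-2.25, -2]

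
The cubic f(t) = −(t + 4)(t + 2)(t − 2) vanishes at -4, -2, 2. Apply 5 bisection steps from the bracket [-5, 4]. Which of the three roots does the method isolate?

2

midpoint -0.5: f = 13.125 > 0 → [-0.5, 4]
midpoint 1.75: f = 5.390625 > 0 → [1.75, 4]
midpoint 2.875: f = -29.326172 < 0 → [1.75, 2.875]
midpoint 2.3125: f = -8.5071 < 0 → [1.75, 2.3125]
midpoint 2.03125: f = -0.7598 < 0 → [1.75, 2.03125]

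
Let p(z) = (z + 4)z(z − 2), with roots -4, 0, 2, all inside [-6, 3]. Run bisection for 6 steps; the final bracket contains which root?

-4

m = -1.5, p(m) = 13.125 (+); new bracket [-6, -1.5]
m = -3.75, p(m) = 5.390625 (+); new bracket [-6, -3.75]
m = -4.875, p(m) = -29.326172 (−); new bracket [-4.875, -3.75]
m = -4.3125, p(m) = -8.5071 (−); new bracket [-4.3125, -3.75]
m = -4.03125, p(m) = -0.7598 (−); new bracket [-4.03125, -3.75]
m = -3.890625, p(m) = 2.5067 (+); new bracket [-4.03125, -3.890625]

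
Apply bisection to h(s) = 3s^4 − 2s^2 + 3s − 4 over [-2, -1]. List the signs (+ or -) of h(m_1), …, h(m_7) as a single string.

+--+--+

s = -1.5 gives h = 2.1875, positive; keep [-1.5, -1]
s = -1.25 gives h = -3.550781, negative; keep [-1.5, -1.25]
s = -1.375 gives h = -1.182861, negative; keep [-1.5, -1.375]
s = -1.4375 gives h = 0.3648, positive; keep [-1.4375, -1.375]
s = -1.40625 gives h = -0.4418, negative; keep [-1.4375, -1.40625]
s = -1.421875 gives h = -0.0469, negative; keep [-1.4375, -1.421875]
s = -1.4296875 gives h = 0.1568, positive; keep [-1.4296875, -1.421875]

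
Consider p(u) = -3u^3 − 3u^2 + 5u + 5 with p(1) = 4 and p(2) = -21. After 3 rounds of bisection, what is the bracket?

u = 1.5 gives p = -4.375, negative; keep [1, 1.5]
u = 1.25 gives p = 0.703125, positive; keep [1.25, 1.5]
u = 1.375 gives p = -1.595703, negative; keep [1.25, 1.375]

[1.25, 1.375]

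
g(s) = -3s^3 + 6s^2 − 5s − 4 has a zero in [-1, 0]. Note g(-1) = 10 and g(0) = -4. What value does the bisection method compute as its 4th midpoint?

-0.4375

midpoint -0.5: g = 0.375 > 0 → [-0.5, 0]
midpoint -0.25: g = -2.328125 < 0 → [-0.5, -0.25]
midpoint -0.375: g = -1.123047 < 0 → [-0.5, -0.375]
midpoint -0.4375: g = -0.4128 < 0 → [-0.5, -0.4375]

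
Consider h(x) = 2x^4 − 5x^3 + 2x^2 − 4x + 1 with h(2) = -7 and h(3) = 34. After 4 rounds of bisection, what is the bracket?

x = 2.5 gives h = 3.5, positive; keep [2, 2.5]
x = 2.25 gives h = -3.570312, negative; keep [2.25, 2.5]
x = 2.375 gives h = -0.567871, negative; keep [2.375, 2.5]
x = 2.4375 gives h = 1.3225, positive; keep [2.375, 2.4375]

[2.375, 2.4375]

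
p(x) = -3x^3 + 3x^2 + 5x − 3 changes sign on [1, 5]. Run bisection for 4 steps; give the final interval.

midpoint 3: p = -42 < 0 → [1, 3]
midpoint 2: p = -5 < 0 → [1, 2]
midpoint 1.5: p = 1.125 > 0 → [1.5, 2]
midpoint 1.75: p = -1.1406 < 0 → [1.5, 1.75]

[1.5, 1.75]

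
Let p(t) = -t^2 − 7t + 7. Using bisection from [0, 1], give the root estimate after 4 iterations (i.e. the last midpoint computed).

0.9375

p(0.5) = 3.25 > 0, so the root lies in [0.5, 1]
p(0.75) = 1.1875 > 0, so the root lies in [0.75, 1]
p(0.875) = 0.109375 > 0, so the root lies in [0.875, 1]
p(0.9375) = -0.4414 < 0, so the root lies in [0.875, 0.9375]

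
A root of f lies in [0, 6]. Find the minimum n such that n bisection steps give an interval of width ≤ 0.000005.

Width after n steps is 6/2^n. Need 2^n ≥ 6/0.000005 = 1200000.
2^20 = 1048576 < 1200000 ≤ 2^21 = 2097152, so n = 21.

21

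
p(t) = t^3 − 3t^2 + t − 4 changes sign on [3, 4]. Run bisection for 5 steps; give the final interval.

[3.09375, 3.125]

m = 3.5, p(m) = 5.625 (+); new bracket [3, 3.5]
m = 3.25, p(m) = 1.890625 (+); new bracket [3, 3.25]
m = 3.125, p(m) = 0.345703 (+); new bracket [3, 3.125]
m = 3.0625, p(m) = -0.3513 (−); new bracket [3.0625, 3.125]
m = 3.09375, p(m) = -0.0089 (−); new bracket [3.09375, 3.125]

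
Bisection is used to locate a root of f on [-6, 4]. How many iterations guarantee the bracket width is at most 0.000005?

Width after n steps is 10/2^n. Need 2^n ≥ 10/0.000005 = 2000000.
2^20 = 1048576 < 2000000 ≤ 2^21 = 2097152, so n = 21.

21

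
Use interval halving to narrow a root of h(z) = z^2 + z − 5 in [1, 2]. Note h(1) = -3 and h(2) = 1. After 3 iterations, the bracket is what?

m = 1.5, h(m) = -1.25 (−); new bracket [1.5, 2]
m = 1.75, h(m) = -0.1875 (−); new bracket [1.75, 2]
m = 1.875, h(m) = 0.390625 (+); new bracket [1.75, 1.875]

[1.75, 1.875]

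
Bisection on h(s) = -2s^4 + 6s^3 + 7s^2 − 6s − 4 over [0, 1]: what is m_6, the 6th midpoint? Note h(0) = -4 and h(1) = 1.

0.953125

s = 0.5 gives h = -4.625, negative; keep [0.5, 1]
s = 0.75 gives h = -2.664062, negative; keep [0.75, 1]
s = 0.875 gives h = -1.043457, negative; keep [0.875, 1]
s = 0.9375 gives h = -0.0738, negative; keep [0.9375, 1]
s = 0.96875 gives h = 0.4503, positive; keep [0.9375, 0.96875]
s = 0.953125 gives h = 0.185, positive; keep [0.9375, 0.953125]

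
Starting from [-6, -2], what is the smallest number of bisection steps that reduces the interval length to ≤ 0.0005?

13

Width after n steps is 4/2^n. Need 2^n ≥ 4/0.0005 = 8000.
2^12 = 4096 < 8000 ≤ 2^13 = 8192, so n = 13.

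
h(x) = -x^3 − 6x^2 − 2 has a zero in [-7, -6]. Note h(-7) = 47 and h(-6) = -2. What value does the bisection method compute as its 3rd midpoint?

h(-6.5) = 19.125 > 0, so the root lies in [-6.5, -6]
h(-6.25) = 7.765625 > 0, so the root lies in [-6.25, -6]
h(-6.125) = 2.689453 > 0, so the root lies in [-6.125, -6]

-6.125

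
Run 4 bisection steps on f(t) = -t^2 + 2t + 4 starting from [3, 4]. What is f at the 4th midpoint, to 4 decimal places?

0.2148

t = 3.5 gives f = -1.25, negative; keep [3, 3.5]
t = 3.25 gives f = -0.0625, negative; keep [3, 3.25]
t = 3.125 gives f = 0.484375, positive; keep [3.125, 3.25]
t = 3.1875 gives f = 0.2148, positive; keep [3.1875, 3.25]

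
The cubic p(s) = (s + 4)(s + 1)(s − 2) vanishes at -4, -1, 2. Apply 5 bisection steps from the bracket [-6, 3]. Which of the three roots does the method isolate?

-4

s = -1.5 gives p = 4.375, positive; keep [-6, -1.5]
s = -3.75 gives p = 3.953125, positive; keep [-6, -3.75]
s = -4.875 gives p = -23.310547, negative; keep [-4.875, -3.75]
s = -4.3125 gives p = -6.5344, negative; keep [-4.3125, -3.75]
s = -4.03125 gives p = -0.5713, negative; keep [-4.03125, -3.75]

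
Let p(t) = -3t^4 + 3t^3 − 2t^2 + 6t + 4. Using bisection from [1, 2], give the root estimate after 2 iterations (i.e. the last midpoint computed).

t = 1.5 gives p = 3.4375, positive; keep [1.5, 2]
t = 1.75 gives p = -3.683594, negative; keep [1.5, 1.75]

1.75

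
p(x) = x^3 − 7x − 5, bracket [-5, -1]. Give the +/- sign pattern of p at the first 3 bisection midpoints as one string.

x = -3 gives p = -11, negative; keep [-3, -1]
x = -2 gives p = 1, positive; keep [-3, -2]
x = -2.5 gives p = -3.125, negative; keep [-2.5, -2]

-+-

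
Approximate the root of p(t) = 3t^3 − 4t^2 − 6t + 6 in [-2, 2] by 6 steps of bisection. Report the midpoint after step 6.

t = 0 gives p = 6, positive; keep [-2, 0]
t = -1 gives p = 5, positive; keep [-2, -1]
t = -1.5 gives p = -4.125, negative; keep [-1.5, -1]
t = -1.25 gives p = 1.3906, positive; keep [-1.5, -1.25]
t = -1.375 gives p = -1.1113, negative; keep [-1.375, -1.25]
t = -1.3125 gives p = 0.2014, positive; keep [-1.375, -1.3125]

-1.3125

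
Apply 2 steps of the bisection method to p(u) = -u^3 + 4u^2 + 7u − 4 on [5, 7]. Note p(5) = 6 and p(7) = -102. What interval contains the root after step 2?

u = 6 gives p = -34, negative; keep [5, 6]
u = 5.5 gives p = -10.875, negative; keep [5, 5.5]

[5, 5.5]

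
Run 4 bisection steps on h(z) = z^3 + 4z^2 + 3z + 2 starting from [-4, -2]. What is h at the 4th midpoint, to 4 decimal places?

-1.0059

h(-3) = 2 > 0, so the root lies in [-4, -3]
h(-3.5) = -2.375 < 0, so the root lies in [-3.5, -3]
h(-3.25) = 0.171875 > 0, so the root lies in [-3.5, -3.25]
h(-3.375) = -1.0059 < 0, so the root lies in [-3.375, -3.25]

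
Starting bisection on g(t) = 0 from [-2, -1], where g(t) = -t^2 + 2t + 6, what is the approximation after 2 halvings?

g(-1.5) = 0.75 > 0, so the root lies in [-2, -1.5]
g(-1.75) = -0.5625 < 0, so the root lies in [-1.75, -1.5]

-1.75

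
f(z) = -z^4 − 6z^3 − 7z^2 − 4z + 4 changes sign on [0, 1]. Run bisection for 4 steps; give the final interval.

[0.4375, 0.5]

m = 0.5, f(m) = -0.5625 (−); new bracket [0, 0.5]
m = 0.25, f(m) = 2.464844 (+); new bracket [0.25, 0.5]
m = 0.375, f(m) = 1.179443 (+); new bracket [0.375, 0.5]
m = 0.4375, f(m) = 0.3711 (+); new bracket [0.4375, 0.5]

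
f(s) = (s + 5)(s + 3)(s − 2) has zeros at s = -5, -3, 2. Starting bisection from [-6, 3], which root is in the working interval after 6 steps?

2

m = -1.5, f(m) = -18.375 (−); new bracket [-1.5, 3]
m = 0.75, f(m) = -26.953125 (−); new bracket [0.75, 3]
m = 1.875, f(m) = -4.189453 (−); new bracket [1.875, 3]
m = 2.4375, f(m) = 17.6931 (+); new bracket [1.875, 2.4375]
m = 2.15625, f(m) = 5.7655 (+); new bracket [1.875, 2.15625]
m = 2.015625, f(m) = 0.5498 (+); new bracket [1.875, 2.015625]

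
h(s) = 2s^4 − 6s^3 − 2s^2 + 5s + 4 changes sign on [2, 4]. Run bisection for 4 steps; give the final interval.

s = 3 gives h = 1, positive; keep [2, 3]
s = 2.5 gives h = -11.625, negative; keep [2.5, 3]
s = 2.75 gives h = -7.773438, negative; keep [2.75, 3]
s = 2.875 gives h = -4.0972, negative; keep [2.875, 3]

[2.875, 3]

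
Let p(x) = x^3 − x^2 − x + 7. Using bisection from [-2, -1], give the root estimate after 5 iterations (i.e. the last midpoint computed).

-1.78125

m = -1.5, p(m) = 2.875 (+); new bracket [-2, -1.5]
m = -1.75, p(m) = 0.328125 (+); new bracket [-2, -1.75]
m = -1.875, p(m) = -1.232422 (−); new bracket [-1.875, -1.75]
m = -1.8125, p(m) = -0.427 (−); new bracket [-1.8125, -1.75]
m = -1.78125, p(m) = -0.0432 (−); new bracket [-1.78125, -1.75]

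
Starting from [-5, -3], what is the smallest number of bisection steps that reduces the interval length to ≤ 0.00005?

16

Width after n steps is 2/2^n. Need 2^n ≥ 2/0.00005 = 40000.
2^15 = 32768 < 40000 ≤ 2^16 = 65536, so n = 16.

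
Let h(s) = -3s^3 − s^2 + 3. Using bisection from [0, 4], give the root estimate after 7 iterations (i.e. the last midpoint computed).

m = 2, h(m) = -25 (−); new bracket [0, 2]
m = 1, h(m) = -1 (−); new bracket [0, 1]
m = 0.5, h(m) = 2.375 (+); new bracket [0.5, 1]
m = 0.75, h(m) = 1.1719 (+); new bracket [0.75, 1]
m = 0.875, h(m) = 0.2246 (+); new bracket [0.875, 1]
m = 0.9375, h(m) = -0.3508 (−); new bracket [0.875, 0.9375]
m = 0.90625, h(m) = -0.0542 (−); new bracket [0.875, 0.90625]

0.90625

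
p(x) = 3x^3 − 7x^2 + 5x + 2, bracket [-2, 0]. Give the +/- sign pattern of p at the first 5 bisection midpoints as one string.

m = -1, p(m) = -13 (−); new bracket [-1, 0]
m = -0.5, p(m) = -2.625 (−); new bracket [-0.5, 0]
m = -0.25, p(m) = 0.265625 (+); new bracket [-0.5, -0.25]
m = -0.375, p(m) = -1.0176 (−); new bracket [-0.375, -0.25]
m = -0.3125, p(m) = -0.3376 (−); new bracket [-0.3125, -0.25]

--+--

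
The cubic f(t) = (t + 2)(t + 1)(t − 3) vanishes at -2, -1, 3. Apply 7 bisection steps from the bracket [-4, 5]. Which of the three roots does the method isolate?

3

midpoint 0.5: f = -9.375 < 0 → [0.5, 5]
midpoint 2.75: f = -4.453125 < 0 → [2.75, 5]
midpoint 3.875: f = 25.060547 > 0 → [2.75, 3.875]
midpoint 3.3125: f = 7.1594 > 0 → [2.75, 3.3125]
midpoint 3.03125: f = 0.6338 > 0 → [2.75, 3.03125]
midpoint 2.890625: f = -2.0811 < 0 → [2.890625, 3.03125]
midpoint 2.9609375: f = -0.7676 < 0 → [2.9609375, 3.03125]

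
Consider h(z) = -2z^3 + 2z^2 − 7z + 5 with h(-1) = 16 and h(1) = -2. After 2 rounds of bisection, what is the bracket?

[0.5, 1]

z = 0 gives h = 5, positive; keep [0, 1]
z = 0.5 gives h = 1.75, positive; keep [0.5, 1]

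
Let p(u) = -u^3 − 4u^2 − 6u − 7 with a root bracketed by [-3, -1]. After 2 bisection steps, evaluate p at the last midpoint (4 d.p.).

m = -2, p(m) = -3 (−); new bracket [-3, -2]
m = -2.5, p(m) = -1.375 (−); new bracket [-3, -2.5]

-1.3750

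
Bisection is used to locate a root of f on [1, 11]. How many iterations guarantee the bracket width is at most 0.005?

Width after n steps is 10/2^n. Need 2^n ≥ 10/0.005 = 2000.
2^10 = 1024 < 2000 ≤ 2^11 = 2048, so n = 11.

11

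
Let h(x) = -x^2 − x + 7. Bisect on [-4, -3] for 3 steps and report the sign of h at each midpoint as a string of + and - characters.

x = -3.5 gives h = -1.75, negative; keep [-3.5, -3]
x = -3.25 gives h = -0.3125, negative; keep [-3.25, -3]
x = -3.125 gives h = 0.359375, positive; keep [-3.25, -3.125]

--+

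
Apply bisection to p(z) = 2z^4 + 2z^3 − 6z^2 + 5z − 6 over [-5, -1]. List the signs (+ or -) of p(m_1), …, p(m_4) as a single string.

p(-3) = 33 > 0, so the root lies in [-3, -1]
p(-2) = -24 < 0, so the root lies in [-3, -2]
p(-2.5) = -9.125 < 0, so the root lies in [-3, -2.5]
p(-2.75) = 7.6641 > 0, so the root lies in [-2.75, -2.5]

+--+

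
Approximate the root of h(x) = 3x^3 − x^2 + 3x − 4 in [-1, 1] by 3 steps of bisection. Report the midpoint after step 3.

x = 0 gives h = -4, negative; keep [0, 1]
x = 0.5 gives h = -2.375, negative; keep [0.5, 1]
x = 0.75 gives h = -1.046875, negative; keep [0.75, 1]

0.75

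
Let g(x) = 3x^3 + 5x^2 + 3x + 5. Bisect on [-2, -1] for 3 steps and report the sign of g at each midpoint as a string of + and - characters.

x = -1.5 gives g = 1.625, positive; keep [-2, -1.5]
x = -1.75 gives g = -1.015625, negative; keep [-1.75, -1.5]
x = -1.625 gives g = 0.455078, positive; keep [-1.75, -1.625]

+-+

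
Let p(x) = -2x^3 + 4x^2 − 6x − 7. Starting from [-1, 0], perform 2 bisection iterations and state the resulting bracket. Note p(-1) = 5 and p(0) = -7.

[-0.75, -0.5]

x = -0.5 gives p = -2.75, negative; keep [-1, -0.5]
x = -0.75 gives p = 0.59375, positive; keep [-0.75, -0.5]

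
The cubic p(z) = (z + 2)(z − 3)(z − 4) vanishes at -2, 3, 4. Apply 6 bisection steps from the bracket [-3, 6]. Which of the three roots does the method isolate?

-2

p(1.5) = 13.125 > 0, so the root lies in [-3, 1.5]
p(-0.75) = 22.265625 > 0, so the root lies in [-3, -0.75]
p(-1.875) = 3.580078 > 0, so the root lies in [-3, -1.875]
p(-2.4375) = -15.3142 < 0, so the root lies in [-2.4375, -1.875]
p(-2.15625) = -4.9599 < 0, so the root lies in [-2.15625, -1.875]
p(-2.015625) = -0.4714 < 0, so the root lies in [-2.015625, -1.875]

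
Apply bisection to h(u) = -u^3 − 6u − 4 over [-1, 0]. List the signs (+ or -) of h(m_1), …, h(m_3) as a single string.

h(-0.5) = -0.875 < 0, so the root lies in [-1, -0.5]
h(-0.75) = 0.921875 > 0, so the root lies in [-0.75, -0.5]
h(-0.625) = -0.005859 < 0, so the root lies in [-0.75, -0.625]

-+-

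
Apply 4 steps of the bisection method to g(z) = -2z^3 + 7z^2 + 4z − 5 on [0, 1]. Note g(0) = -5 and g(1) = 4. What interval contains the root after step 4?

z = 0.5 gives g = -1.5, negative; keep [0.5, 1]
z = 0.75 gives g = 1.09375, positive; keep [0.5, 0.75]
z = 0.625 gives g = -0.253906, negative; keep [0.625, 0.75]
z = 0.6875 gives g = 0.4087, positive; keep [0.625, 0.6875]

[0.625, 0.6875]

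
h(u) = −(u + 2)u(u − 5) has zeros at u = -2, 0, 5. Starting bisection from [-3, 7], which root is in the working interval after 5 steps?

h(2) = 24 > 0, so the root lies in [2, 7]
h(4.5) = 14.625 > 0, so the root lies in [4.5, 7]
h(5.75) = -33.421875 < 0, so the root lies in [4.5, 5.75]
h(5.125) = -4.5645 < 0, so the root lies in [4.5, 5.125]
h(4.8125) = 6.1472 > 0, so the root lies in [4.8125, 5.125]

5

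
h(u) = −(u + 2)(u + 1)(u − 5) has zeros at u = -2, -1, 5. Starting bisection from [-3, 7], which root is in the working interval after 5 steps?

5

midpoint 2: h = 36 > 0 → [2, 7]
midpoint 4.5: h = 17.875 > 0 → [4.5, 7]
midpoint 5.75: h = -39.234375 < 0 → [4.5, 5.75]
midpoint 5.125: h = -5.4551 < 0 → [4.5, 5.125]
midpoint 4.8125: h = 7.4246 > 0 → [4.8125, 5.125]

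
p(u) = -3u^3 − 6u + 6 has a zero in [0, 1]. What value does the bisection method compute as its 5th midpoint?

p(0.5) = 2.625 > 0, so the root lies in [0.5, 1]
p(0.75) = 0.234375 > 0, so the root lies in [0.75, 1]
p(0.875) = -1.259766 < 0, so the root lies in [0.75, 0.875]
p(0.8125) = -0.4841 < 0, so the root lies in [0.75, 0.8125]
p(0.78125) = -0.118 < 0, so the root lies in [0.75, 0.78125]

0.78125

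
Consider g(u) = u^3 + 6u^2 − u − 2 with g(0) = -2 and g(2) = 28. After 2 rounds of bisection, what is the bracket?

m = 1, g(m) = 4 (+); new bracket [0, 1]
m = 0.5, g(m) = -0.875 (−); new bracket [0.5, 1]

[0.5, 1]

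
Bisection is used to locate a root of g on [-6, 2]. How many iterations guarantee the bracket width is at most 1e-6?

23

Width after n steps is 8/2^n. Need 2^n ≥ 8/1e-6 = 8000000.
2^22 = 4194304 < 8000000 ≤ 2^23 = 8388608, so n = 23.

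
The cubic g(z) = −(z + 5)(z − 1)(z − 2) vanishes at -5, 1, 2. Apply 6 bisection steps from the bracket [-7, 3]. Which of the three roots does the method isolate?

midpoint -2: g = -36 < 0 → [-7, -2]
midpoint -4.5: g = -17.875 < 0 → [-7, -4.5]
midpoint -5.75: g = 39.234375 > 0 → [-5.75, -4.5]
midpoint -5.125: g = 5.4551 > 0 → [-5.125, -4.5]
midpoint -4.8125: g = -7.4246 < 0 → [-5.125, -4.8125]
midpoint -4.96875: g = -1.2998 < 0 → [-5.125, -4.96875]

-5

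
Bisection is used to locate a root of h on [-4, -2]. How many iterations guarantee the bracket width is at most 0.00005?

Width after n steps is 2/2^n. Need 2^n ≥ 2/0.00005 = 40000.
2^15 = 32768 < 40000 ≤ 2^16 = 65536, so n = 16.

16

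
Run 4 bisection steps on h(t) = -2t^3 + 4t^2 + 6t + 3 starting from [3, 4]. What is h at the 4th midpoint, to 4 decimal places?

m = 3.5, h(m) = -12.75 (−); new bracket [3, 3.5]
m = 3.25, h(m) = -3.90625 (−); new bracket [3, 3.25]
m = 3.125, h(m) = -0.222656 (−); new bracket [3, 3.125]
m = 3.0625, h(m) = 1.4448 (+); new bracket [3.0625, 3.125]

1.4448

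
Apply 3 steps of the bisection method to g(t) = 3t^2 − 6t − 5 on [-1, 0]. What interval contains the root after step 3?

[-0.75, -0.625]

t = -0.5 gives g = -1.25, negative; keep [-1, -0.5]
t = -0.75 gives g = 1.1875, positive; keep [-0.75, -0.5]
t = -0.625 gives g = -0.078125, negative; keep [-0.75, -0.625]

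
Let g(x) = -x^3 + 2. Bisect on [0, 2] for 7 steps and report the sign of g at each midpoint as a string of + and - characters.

+-+----

midpoint 1: g = 1 > 0 → [1, 2]
midpoint 1.5: g = -1.375 < 0 → [1, 1.5]
midpoint 1.25: g = 0.046875 > 0 → [1.25, 1.5]
midpoint 1.375: g = -0.5996 < 0 → [1.25, 1.375]
midpoint 1.3125: g = -0.261 < 0 → [1.25, 1.3125]
midpoint 1.28125: g = -0.1033 < 0 → [1.25, 1.28125]
midpoint 1.265625: g = -0.0273 < 0 → [1.25, 1.265625]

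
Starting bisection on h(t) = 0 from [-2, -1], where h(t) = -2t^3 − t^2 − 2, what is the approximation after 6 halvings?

m = -1.5, h(m) = 2.5 (+); new bracket [-1.5, -1]
m = -1.25, h(m) = 0.34375 (+); new bracket [-1.25, -1]
m = -1.125, h(m) = -0.417969 (−); new bracket [-1.25, -1.125]
m = -1.1875, h(m) = -0.061 (−); new bracket [-1.25, -1.1875]
m = -1.21875, h(m) = 0.1352 (+); new bracket [-1.21875, -1.1875]
m = -1.203125, h(m) = 0.0356 (+); new bracket [-1.203125, -1.1875]

-1.203125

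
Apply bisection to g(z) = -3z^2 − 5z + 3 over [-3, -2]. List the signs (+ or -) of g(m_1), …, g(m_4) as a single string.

--+-

g(-2.5) = -3.25 < 0, so the root lies in [-2.5, -2]
g(-2.25) = -0.9375 < 0, so the root lies in [-2.25, -2]
g(-2.125) = 0.078125 > 0, so the root lies in [-2.25, -2.125]
g(-2.1875) = -0.418 < 0, so the root lies in [-2.1875, -2.125]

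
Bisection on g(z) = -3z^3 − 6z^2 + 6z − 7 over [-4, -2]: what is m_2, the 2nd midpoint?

-2.5

m = -3, g(m) = 2 (+); new bracket [-3, -2]
m = -2.5, g(m) = -12.625 (−); new bracket [-3, -2.5]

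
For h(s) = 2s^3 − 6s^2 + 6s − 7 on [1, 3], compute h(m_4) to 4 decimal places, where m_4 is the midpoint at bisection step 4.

0.1992

midpoint 2: h = -3 < 0 → [2, 3]
midpoint 2.5: h = 1.75 > 0 → [2, 2.5]
midpoint 2.25: h = -1.09375 < 0 → [2.25, 2.5]
midpoint 2.375: h = 0.1992 > 0 → [2.25, 2.375]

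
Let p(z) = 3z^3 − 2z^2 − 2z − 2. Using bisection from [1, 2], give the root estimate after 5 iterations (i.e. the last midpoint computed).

1.46875

p(1.5) = 0.625 > 0, so the root lies in [1, 1.5]
p(1.25) = -1.765625 < 0, so the root lies in [1.25, 1.5]
p(1.375) = -0.732422 < 0, so the root lies in [1.375, 1.5]
p(1.4375) = -0.0964 < 0, so the root lies in [1.4375, 1.5]
p(1.46875) = 0.2533 > 0, so the root lies in [1.4375, 1.46875]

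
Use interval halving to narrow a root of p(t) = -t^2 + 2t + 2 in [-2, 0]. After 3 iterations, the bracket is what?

[-0.75, -0.5]

m = -1, p(m) = -1 (−); new bracket [-1, 0]
m = -0.5, p(m) = 0.75 (+); new bracket [-1, -0.5]
m = -0.75, p(m) = -0.0625 (−); new bracket [-0.75, -0.5]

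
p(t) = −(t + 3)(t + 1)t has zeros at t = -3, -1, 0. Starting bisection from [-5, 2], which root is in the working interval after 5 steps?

p(-1.5) = -1.125 < 0, so the root lies in [-5, -1.5]
p(-3.25) = 1.828125 > 0, so the root lies in [-3.25, -1.5]
p(-2.375) = -2.041016 < 0, so the root lies in [-3.25, -2.375]
p(-2.8125) = -0.9558 < 0, so the root lies in [-3.25, -2.8125]
p(-3.03125) = 0.1924 > 0, so the root lies in [-3.03125, -2.8125]

-3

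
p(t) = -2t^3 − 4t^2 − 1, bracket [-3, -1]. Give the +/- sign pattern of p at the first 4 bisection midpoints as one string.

m = -2, p(m) = -1 (−); new bracket [-3, -2]
m = -2.5, p(m) = 5.25 (+); new bracket [-2.5, -2]
m = -2.25, p(m) = 1.53125 (+); new bracket [-2.25, -2]
m = -2.125, p(m) = 0.1289 (+); new bracket [-2.125, -2]

-+++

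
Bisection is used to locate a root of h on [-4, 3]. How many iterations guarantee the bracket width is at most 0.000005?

Width after n steps is 7/2^n. Need 2^n ≥ 7/0.000005 = 1400000.
2^20 = 1048576 < 1400000 ≤ 2^21 = 2097152, so n = 21.

21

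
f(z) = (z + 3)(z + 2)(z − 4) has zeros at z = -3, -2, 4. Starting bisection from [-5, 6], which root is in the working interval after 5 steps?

midpoint 0.5: f = -30.625 < 0 → [0.5, 6]
midpoint 3.25: f = -24.609375 < 0 → [3.25, 6]
midpoint 4.625: f = 31.572266 > 0 → [3.25, 4.625]
midpoint 3.9375: f = -2.5745 < 0 → [3.9375, 4.625]
midpoint 4.28125: f = 12.8631 > 0 → [3.9375, 4.28125]

4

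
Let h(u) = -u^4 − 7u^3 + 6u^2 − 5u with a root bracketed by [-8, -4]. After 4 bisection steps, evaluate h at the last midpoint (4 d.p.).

50.0117

m = -6, h(m) = 462 (+); new bracket [-8, -6]
m = -7, h(m) = 329 (+); new bracket [-8, -7]
m = -7.5, h(m) = 164.0625 (+); new bracket [-8, -7.5]
m = -7.75, h(m) = 50.0117 (+); new bracket [-8, -7.75]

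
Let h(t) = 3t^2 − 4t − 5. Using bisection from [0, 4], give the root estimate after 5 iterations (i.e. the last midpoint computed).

m = 2, h(m) = -1 (−); new bracket [2, 4]
m = 3, h(m) = 10 (+); new bracket [2, 3]
m = 2.5, h(m) = 3.75 (+); new bracket [2, 2.5]
m = 2.25, h(m) = 1.1875 (+); new bracket [2, 2.25]
m = 2.125, h(m) = 0.0469 (+); new bracket [2, 2.125]

2.125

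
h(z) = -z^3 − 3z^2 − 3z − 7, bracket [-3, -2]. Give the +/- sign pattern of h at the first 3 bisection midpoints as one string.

--+

m = -2.5, h(m) = -2.625 (−); new bracket [-3, -2.5]
m = -2.75, h(m) = -0.640625 (−); new bracket [-3, -2.75]
m = -2.875, h(m) = 0.591797 (+); new bracket [-2.875, -2.75]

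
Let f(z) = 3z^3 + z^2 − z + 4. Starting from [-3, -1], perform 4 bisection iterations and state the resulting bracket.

[-1.375, -1.25]

z = -2 gives f = -14, negative; keep [-2, -1]
z = -1.5 gives f = -2.375, negative; keep [-1.5, -1]
z = -1.25 gives f = 0.953125, positive; keep [-1.5, -1.25]
z = -1.375 gives f = -0.5332, negative; keep [-1.375, -1.25]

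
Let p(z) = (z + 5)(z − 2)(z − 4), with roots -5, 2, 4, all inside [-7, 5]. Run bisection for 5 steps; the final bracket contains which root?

-5

midpoint -1: p = 60 > 0 → [-7, -1]
midpoint -4: p = 48 > 0 → [-7, -4]
midpoint -5.5: p = -35.625 < 0 → [-5.5, -4]
midpoint -4.75: p = 14.7656 > 0 → [-5.5, -4.75]
midpoint -5.125: p = -8.127 < 0 → [-5.125, -4.75]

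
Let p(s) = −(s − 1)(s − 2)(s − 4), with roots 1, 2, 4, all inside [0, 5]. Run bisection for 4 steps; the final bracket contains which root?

4

midpoint 2.5: p = 1.125 > 0 → [2.5, 5]
midpoint 3.75: p = 1.203125 > 0 → [3.75, 5]
midpoint 4.375: p = -3.005859 < 0 → [3.75, 4.375]
midpoint 4.0625: p = -0.3948 < 0 → [3.75, 4.0625]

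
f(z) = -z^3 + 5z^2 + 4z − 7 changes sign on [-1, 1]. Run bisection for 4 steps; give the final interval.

[0.875, 1]

z = 0 gives f = -7, negative; keep [0, 1]
z = 0.5 gives f = -3.875, negative; keep [0.5, 1]
z = 0.75 gives f = -1.609375, negative; keep [0.75, 1]
z = 0.875 gives f = -0.3418, negative; keep [0.875, 1]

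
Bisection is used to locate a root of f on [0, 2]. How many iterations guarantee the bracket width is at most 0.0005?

12

Width after n steps is 2/2^n. Need 2^n ≥ 2/0.0005 = 4000.
2^11 = 2048 < 4000 ≤ 2^12 = 4096, so n = 12.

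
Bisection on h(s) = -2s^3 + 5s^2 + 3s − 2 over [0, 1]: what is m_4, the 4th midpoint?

0.4375

m = 0.5, h(m) = 0.5 (+); new bracket [0, 0.5]
m = 0.25, h(m) = -0.96875 (−); new bracket [0.25, 0.5]
m = 0.375, h(m) = -0.277344 (−); new bracket [0.375, 0.5]
m = 0.4375, h(m) = 0.1021 (+); new bracket [0.375, 0.4375]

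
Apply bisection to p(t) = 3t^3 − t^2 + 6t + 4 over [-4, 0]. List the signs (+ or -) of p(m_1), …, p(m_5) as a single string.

m = -2, p(m) = -36 (−); new bracket [-2, 0]
m = -1, p(m) = -6 (−); new bracket [-1, 0]
m = -0.5, p(m) = 0.375 (+); new bracket [-1, -0.5]
m = -0.75, p(m) = -2.3281 (−); new bracket [-0.75, -0.5]
m = -0.625, p(m) = -0.873 (−); new bracket [-0.625, -0.5]

--+--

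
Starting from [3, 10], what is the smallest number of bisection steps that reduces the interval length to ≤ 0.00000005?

Width after n steps is 7/2^n. Need 2^n ≥ 7/0.00000005 = 140000000.
2^27 = 134217728 < 140000000 ≤ 2^28 = 268435456, so n = 28.

28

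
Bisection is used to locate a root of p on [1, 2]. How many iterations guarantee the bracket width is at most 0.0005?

Width after n steps is 1/2^n. Need 2^n ≥ 1/0.0005 = 2000.
2^10 = 1024 < 2000 ≤ 2^11 = 2048, so n = 11.

11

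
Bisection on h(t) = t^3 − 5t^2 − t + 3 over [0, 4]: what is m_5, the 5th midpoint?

m = 2, h(m) = -11 (−); new bracket [0, 2]
m = 1, h(m) = -2 (−); new bracket [0, 1]
m = 0.5, h(m) = 1.375 (+); new bracket [0.5, 1]
m = 0.75, h(m) = -0.1406 (−); new bracket [0.5, 0.75]
m = 0.625, h(m) = 0.666 (+); new bracket [0.625, 0.75]

0.625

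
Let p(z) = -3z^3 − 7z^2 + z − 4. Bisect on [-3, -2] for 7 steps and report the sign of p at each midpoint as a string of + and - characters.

p(-2.5) = -3.375 < 0, so the root lies in [-3, -2.5]
p(-2.75) = 2.703125 > 0, so the root lies in [-2.75, -2.5]
p(-2.625) = -0.595703 < 0, so the root lies in [-2.75, -2.625]
p(-2.6875) = 0.9866 > 0, so the root lies in [-2.6875, -2.625]
p(-2.65625) = 0.1789 > 0, so the root lies in [-2.65625, -2.625]
p(-2.640625) = -0.2125 < 0, so the root lies in [-2.65625, -2.640625]
p(-2.6484375) = -0.0178 < 0, so the root lies in [-2.65625, -2.6484375]

-+-++--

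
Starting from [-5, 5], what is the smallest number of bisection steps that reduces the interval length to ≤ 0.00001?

Width after n steps is 10/2^n. Need 2^n ≥ 10/0.00001 = 1000000.
2^19 = 524288 < 1000000 ≤ 2^20 = 1048576, so n = 20.

20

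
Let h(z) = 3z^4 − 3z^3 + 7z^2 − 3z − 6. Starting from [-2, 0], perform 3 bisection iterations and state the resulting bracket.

[-0.75, -0.5]

midpoint -1: h = 10 > 0 → [-1, 0]
midpoint -0.5: h = -2.1875 < 0 → [-1, -0.5]
midpoint -0.75: h = 2.402344 > 0 → [-0.75, -0.5]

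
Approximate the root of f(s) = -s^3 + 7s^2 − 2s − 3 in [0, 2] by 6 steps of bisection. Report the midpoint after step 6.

0.90625

s = 1 gives f = 1, positive; keep [0, 1]
s = 0.5 gives f = -2.375, negative; keep [0.5, 1]
s = 0.75 gives f = -0.984375, negative; keep [0.75, 1]
s = 0.875 gives f = -0.0605, negative; keep [0.875, 1]
s = 0.9375 gives f = 0.4534, positive; keep [0.875, 0.9375]
s = 0.90625 gives f = 0.1922, positive; keep [0.875, 0.90625]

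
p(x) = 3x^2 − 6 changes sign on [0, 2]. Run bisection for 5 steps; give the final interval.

[1.375, 1.4375]

midpoint 1: p = -3 < 0 → [1, 2]
midpoint 1.5: p = 0.75 > 0 → [1, 1.5]
midpoint 1.25: p = -1.3125 < 0 → [1.25, 1.5]
midpoint 1.375: p = -0.3281 < 0 → [1.375, 1.5]
midpoint 1.4375: p = 0.1992 > 0 → [1.375, 1.4375]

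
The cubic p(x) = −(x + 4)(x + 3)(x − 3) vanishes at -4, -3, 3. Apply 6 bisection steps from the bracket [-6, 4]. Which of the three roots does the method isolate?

p(-1) = 24 > 0, so the root lies in [-1, 4]
p(1.5) = 37.125 > 0, so the root lies in [1.5, 4]
p(2.75) = 9.703125 > 0, so the root lies in [2.75, 4]
p(3.375) = -17.6309 < 0, so the root lies in [2.75, 3.375]
p(3.0625) = -2.676 < 0, so the root lies in [2.75, 3.0625]
p(2.90625) = 3.8241 > 0, so the root lies in [2.90625, 3.0625]

3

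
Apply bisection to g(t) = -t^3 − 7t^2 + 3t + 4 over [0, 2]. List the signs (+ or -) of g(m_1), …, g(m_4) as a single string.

-+++

t = 1 gives g = -1, negative; keep [0, 1]
t = 0.5 gives g = 3.625, positive; keep [0.5, 1]
t = 0.75 gives g = 1.890625, positive; keep [0.75, 1]
t = 0.875 gives g = 0.5957, positive; keep [0.875, 1]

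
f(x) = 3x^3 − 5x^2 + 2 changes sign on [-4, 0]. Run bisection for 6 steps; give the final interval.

f(-2) = -42 < 0, so the root lies in [-2, 0]
f(-1) = -6 < 0, so the root lies in [-1, 0]
f(-0.5) = 0.375 > 0, so the root lies in [-1, -0.5]
f(-0.75) = -2.0781 < 0, so the root lies in [-0.75, -0.5]
f(-0.625) = -0.6855 < 0, so the root lies in [-0.625, -0.5]
f(-0.5625) = -0.116 < 0, so the root lies in [-0.5625, -0.5]

[-0.5625, -0.5]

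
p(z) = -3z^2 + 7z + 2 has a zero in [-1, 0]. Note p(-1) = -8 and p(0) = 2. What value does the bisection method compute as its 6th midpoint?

p(-0.5) = -2.25 < 0, so the root lies in [-0.5, 0]
p(-0.25) = 0.0625 > 0, so the root lies in [-0.5, -0.25]
p(-0.375) = -1.046875 < 0, so the root lies in [-0.375, -0.25]
p(-0.3125) = -0.4805 < 0, so the root lies in [-0.3125, -0.25]
p(-0.28125) = -0.2061 < 0, so the root lies in [-0.28125, -0.25]
p(-0.265625) = -0.071 < 0, so the root lies in [-0.265625, -0.25]

-0.265625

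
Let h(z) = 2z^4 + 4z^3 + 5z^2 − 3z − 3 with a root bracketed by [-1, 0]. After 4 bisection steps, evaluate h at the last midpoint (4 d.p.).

m = -0.5, h(m) = -0.625 (−); new bracket [-1, -0.5]
m = -0.75, h(m) = 1.007812 (+); new bracket [-0.75, -0.5]
m = -0.625, h(m) = 0.156738 (+); new bracket [-0.625, -0.5]
m = -0.5625, h(m) = -0.2422 (−); new bracket [-0.625, -0.5625]

-0.2422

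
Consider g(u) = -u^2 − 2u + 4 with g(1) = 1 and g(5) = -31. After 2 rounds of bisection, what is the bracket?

[1, 2]

midpoint 3: g = -11 < 0 → [1, 3]
midpoint 2: g = -4 < 0 → [1, 2]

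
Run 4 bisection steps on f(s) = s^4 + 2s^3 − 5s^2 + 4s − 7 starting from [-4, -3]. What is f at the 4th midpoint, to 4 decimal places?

5.5144

m = -3.5, f(m) = -17.9375 (−); new bracket [-4, -3.5]
m = -3.75, f(m) = -0.027344 (−); new bracket [-4, -3.75]
m = -3.875, f(m) = 11.519775 (+); new bracket [-3.875, -3.75]
m = -3.8125, f(m) = 5.5144 (+); new bracket [-3.8125, -3.75]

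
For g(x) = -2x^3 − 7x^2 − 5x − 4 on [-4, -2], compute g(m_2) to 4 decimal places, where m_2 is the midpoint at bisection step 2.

-4.0000

midpoint -3: g = 2 > 0 → [-3, -2]
midpoint -2.5: g = -4 < 0 → [-3, -2.5]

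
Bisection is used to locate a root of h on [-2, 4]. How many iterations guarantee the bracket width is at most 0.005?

Width after n steps is 6/2^n. Need 2^n ≥ 6/0.005 = 1200.
2^10 = 1024 < 1200 ≤ 2^11 = 2048, so n = 11.

11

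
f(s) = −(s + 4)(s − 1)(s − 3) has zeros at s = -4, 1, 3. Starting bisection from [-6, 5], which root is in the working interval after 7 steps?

-4

m = -0.5, f(m) = -18.375 (−); new bracket [-6, -0.5]
m = -3.25, f(m) = -19.921875 (−); new bracket [-6, -3.25]
m = -4.625, f(m) = 26.806641 (+); new bracket [-4.625, -3.25]
m = -3.9375, f(m) = -2.1409 (−); new bracket [-4.625, -3.9375]
m = -4.28125, f(m) = 10.8152 (+); new bracket [-4.28125, -3.9375]
m = -4.109375, f(m) = 3.973 (+); new bracket [-4.109375, -3.9375]
m = -4.0234375, f(m) = 0.8269 (+); new bracket [-4.0234375, -3.9375]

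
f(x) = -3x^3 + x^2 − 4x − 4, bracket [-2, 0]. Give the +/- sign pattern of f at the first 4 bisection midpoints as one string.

f(-1) = 4 > 0, so the root lies in [-1, 0]
f(-0.5) = -1.375 < 0, so the root lies in [-1, -0.5]
f(-0.75) = 0.828125 > 0, so the root lies in [-0.75, -0.5]
f(-0.625) = -0.377 < 0, so the root lies in [-0.75, -0.625]

+-+-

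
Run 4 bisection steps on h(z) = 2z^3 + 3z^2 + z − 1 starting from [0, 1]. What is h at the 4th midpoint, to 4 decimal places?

0.1792

h(0.5) = 0.5 > 0, so the root lies in [0, 0.5]
h(0.25) = -0.53125 < 0, so the root lies in [0.25, 0.5]
h(0.375) = -0.097656 < 0, so the root lies in [0.375, 0.5]
h(0.4375) = 0.1792 > 0, so the root lies in [0.375, 0.4375]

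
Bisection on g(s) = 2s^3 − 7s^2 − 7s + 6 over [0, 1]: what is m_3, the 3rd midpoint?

0.625

m = 0.5, g(m) = 1 (+); new bracket [0.5, 1]
m = 0.75, g(m) = -2.34375 (−); new bracket [0.5, 0.75]
m = 0.625, g(m) = -0.621094 (−); new bracket [0.5, 0.625]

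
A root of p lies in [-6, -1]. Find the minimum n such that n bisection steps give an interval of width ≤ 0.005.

Width after n steps is 5/2^n. Need 2^n ≥ 5/0.005 = 1000.
2^9 = 512 < 1000 ≤ 2^10 = 1024, so n = 10.

10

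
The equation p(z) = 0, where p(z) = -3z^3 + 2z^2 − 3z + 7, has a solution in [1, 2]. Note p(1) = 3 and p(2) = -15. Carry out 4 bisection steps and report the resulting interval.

midpoint 1.5: p = -3.125 < 0 → [1, 1.5]
midpoint 1.25: p = 0.515625 > 0 → [1.25, 1.5]
midpoint 1.375: p = -1.142578 < 0 → [1.25, 1.375]
midpoint 1.3125: p = -0.2751 < 0 → [1.25, 1.3125]

[1.25, 1.3125]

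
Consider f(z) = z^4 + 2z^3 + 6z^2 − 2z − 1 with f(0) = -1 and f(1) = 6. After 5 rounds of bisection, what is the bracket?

z = 0.5 gives f = -0.1875, negative; keep [0.5, 1]
z = 0.75 gives f = 2.035156, positive; keep [0.5, 0.75]
z = 0.625 gives f = 0.734619, positive; keep [0.5, 0.625]
z = 0.5625 gives f = 0.2295, positive; keep [0.5, 0.5625]
z = 0.53125 gives f = 0.0104, positive; keep [0.5, 0.53125]

[0.5, 0.53125]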